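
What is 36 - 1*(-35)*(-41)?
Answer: -1399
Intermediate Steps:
36 - 1*(-35)*(-41) = 36 + 35*(-41) = 36 - 1435 = -1399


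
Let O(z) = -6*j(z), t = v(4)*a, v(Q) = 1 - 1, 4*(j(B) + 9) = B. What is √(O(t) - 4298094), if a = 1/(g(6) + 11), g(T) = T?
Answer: 6*I*√119390 ≈ 2073.2*I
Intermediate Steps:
j(B) = -9 + B/4
v(Q) = 0
a = 1/17 (a = 1/(6 + 11) = 1/17 ≈ 0.058824)
t = 0 (t = 0*(1/17) = 0)
O(z) = 54 - 3*z/2 (O(z) = -6*(-9 + z/4) = 54 - 3*z/2)
√(O(t) - 4298094) = √((54 - 3/2*0) - 4298094) = √((54 + 0) - 4298094) = √(54 - 4298094) = √(-4298040) = 6*I*√119390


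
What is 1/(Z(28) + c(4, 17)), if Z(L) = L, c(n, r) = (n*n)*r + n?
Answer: 1/304 ≈ 0.0032895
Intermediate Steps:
c(n, r) = n + r*n² (c(n, r) = n²*r + n = r*n² + n = n + r*n²)
1/(Z(28) + c(4, 17)) = 1/(28 + 4*(1 + 4*17)) = 1/(28 + 4*(1 + 68)) = 1/(28 + 4*69) = 1/(28 + 276) = 1/304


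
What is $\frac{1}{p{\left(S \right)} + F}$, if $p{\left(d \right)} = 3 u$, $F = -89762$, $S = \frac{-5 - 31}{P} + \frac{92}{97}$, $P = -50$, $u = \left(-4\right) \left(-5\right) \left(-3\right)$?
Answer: $- \frac{1}{89942} \approx -1.1118 \cdot 10^{-5}$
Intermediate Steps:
$u = -60$ ($u = 20 \left(-3\right) = -60$)
$S = \frac{4046}{2425}$ ($S = \frac{-5 - 31}{-50} + \frac{92}{97} = \left(-36\right) \left(- \frac{1}{50}\right) + 92 \cdot \frac{1}{97} = \frac{18}{25} + \frac{92}{97} = \frac{4046}{2425} \approx 1.6685$)
$p{\left(d \right)} = -180$ ($p{\left(d \right)} = 3 \left(-60\right) = -180$)
$\frac{1}{p{\left(S \right)} + F} = \frac{1}{-180 - 89762} = \frac{1}{-89942} = - \frac{1}{89942}$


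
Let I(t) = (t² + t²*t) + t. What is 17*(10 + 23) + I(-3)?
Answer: 540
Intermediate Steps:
I(t) = t + t² + t³ (I(t) = (t² + t³) + t = t + t² + t³)
17*(10 + 23) + I(-3) = 17*(10 + 23) - 3*(1 - 3 + (-3)²) = 17*33 - 3*(1 - 3 + 9) = 561 - 3*7 = 561 - 21 = 540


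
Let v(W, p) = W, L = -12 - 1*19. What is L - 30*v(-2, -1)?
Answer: 29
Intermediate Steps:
L = -31 (L = -12 - 19 = -31)
L - 30*v(-2, -1) = -31 - 30*(-2) = -31 + 60 = 29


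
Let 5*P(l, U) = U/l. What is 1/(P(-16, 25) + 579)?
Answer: 16/9259 ≈ 0.0017280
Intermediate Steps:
P(l, U) = U/(5*l) (P(l, U) = (U/l)/5 = U/(5*l))
1/(P(-16, 25) + 579) = 1/((⅕)*25/(-16) + 579) = 1/((⅕)*25*(-1/16) + 579) = 1/(-5/16 + 579) = 1/(9259/16) = 16/9259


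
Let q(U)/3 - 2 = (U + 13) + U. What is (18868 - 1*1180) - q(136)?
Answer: 16827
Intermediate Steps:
q(U) = 45 + 6*U (q(U) = 6 + 3*((U + 13) + U) = 6 + 3*((13 + U) + U) = 6 + 3*(13 + 2*U) = 6 + (39 + 6*U) = 45 + 6*U)
(18868 - 1*1180) - q(136) = (18868 - 1*1180) - (45 + 6*136) = (18868 - 1180) - (45 + 816) = 17688 - 1*861 = 17688 - 861 = 16827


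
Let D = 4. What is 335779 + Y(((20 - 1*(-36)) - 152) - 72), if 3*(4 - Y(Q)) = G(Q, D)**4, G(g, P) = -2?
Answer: 1007333/3 ≈ 3.3578e+5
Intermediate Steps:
Y(Q) = -4/3 (Y(Q) = 4 - 1/3*(-2)**4 = 4 - 1/3*16 = 4 - 16/3 = -4/3)
335779 + Y(((20 - 1*(-36)) - 152) - 72) = 335779 - 4/3 = 1007333/3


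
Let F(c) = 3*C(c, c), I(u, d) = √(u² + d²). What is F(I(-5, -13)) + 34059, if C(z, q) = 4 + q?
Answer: 34071 + 3*√194 ≈ 34113.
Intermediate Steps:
I(u, d) = √(d² + u²)
F(c) = 12 + 3*c (F(c) = 3*(4 + c) = 12 + 3*c)
F(I(-5, -13)) + 34059 = (12 + 3*√((-13)² + (-5)²)) + 34059 = (12 + 3*√(169 + 25)) + 34059 = (12 + 3*√194) + 34059 = 34071 + 3*√194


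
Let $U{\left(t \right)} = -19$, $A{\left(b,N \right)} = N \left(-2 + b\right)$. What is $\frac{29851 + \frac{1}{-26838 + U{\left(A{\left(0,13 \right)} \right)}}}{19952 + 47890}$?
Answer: $\frac{133618051}{303672099} \approx 0.44001$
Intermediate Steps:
$\frac{29851 + \frac{1}{-26838 + U{\left(A{\left(0,13 \right)} \right)}}}{19952 + 47890} = \frac{29851 + \frac{1}{-26838 - 19}}{19952 + 47890} = \frac{29851 + \frac{1}{-26857}}{67842} = \left(29851 - \frac{1}{26857}\right) \frac{1}{67842} = \frac{801708306}{26857} \cdot \frac{1}{67842} = \frac{133618051}{303672099}$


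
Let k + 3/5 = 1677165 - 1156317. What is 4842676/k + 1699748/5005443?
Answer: 13958360006624/1448373317999 ≈ 9.6373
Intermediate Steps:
k = 2604237/5 (k = -⅗ + (1677165 - 1156317) = -⅗ + 520848 = 2604237/5 ≈ 5.2085e+5)
4842676/k + 1699748/5005443 = 4842676/(2604237/5) + 1699748/5005443 = 4842676*(5/2604237) + 1699748*(1/5005443) = 24213380/2604237 + 1699748/5005443 = 13958360006624/1448373317999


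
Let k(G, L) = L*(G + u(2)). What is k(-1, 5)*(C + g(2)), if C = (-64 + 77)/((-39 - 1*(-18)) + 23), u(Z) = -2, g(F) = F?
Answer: -255/2 ≈ -127.50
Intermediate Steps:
k(G, L) = L*(-2 + G) (k(G, L) = L*(G - 2) = L*(-2 + G))
C = 13/2 (C = 13/((-39 + 18) + 23) = 13/(-21 + 23) = 13/2 ≈ 6.5000)
k(-1, 5)*(C + g(2)) = (5*(-2 - 1))*(13/2 + 2) = (5*(-3))*(17/2) = -15*17/2 = -255/2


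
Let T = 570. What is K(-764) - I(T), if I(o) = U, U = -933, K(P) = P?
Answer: 169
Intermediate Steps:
I(o) = -933
K(-764) - I(T) = -764 - 1*(-933) = -764 + 933 = 169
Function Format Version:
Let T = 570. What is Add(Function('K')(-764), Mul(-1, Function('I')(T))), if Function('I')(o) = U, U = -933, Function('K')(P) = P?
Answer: 169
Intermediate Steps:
Function('I')(o) = -933
Add(Function('K')(-764), Mul(-1, Function('I')(T))) = Add(-764, Mul(-1, -933)) = Add(-764, 933) = 169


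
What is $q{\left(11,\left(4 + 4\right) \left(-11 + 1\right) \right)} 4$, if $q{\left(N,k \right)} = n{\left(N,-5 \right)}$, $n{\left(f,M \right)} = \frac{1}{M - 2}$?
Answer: $- \frac{4}{7} \approx -0.57143$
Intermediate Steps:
$n{\left(f,M \right)} = \frac{1}{-2 + M}$
$q{\left(N,k \right)} = - \frac{1}{7}$ ($q{\left(N,k \right)} = \frac{1}{-2 - 5} = \frac{1}{-7} = - \frac{1}{7}$)
$q{\left(11,\left(4 + 4\right) \left(-11 + 1\right) \right)} 4 = \left(- \frac{1}{7}\right) 4 = - \frac{4}{7}$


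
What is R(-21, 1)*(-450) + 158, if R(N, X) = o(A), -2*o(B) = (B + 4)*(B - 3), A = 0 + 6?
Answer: 6908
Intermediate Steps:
A = 6
o(B) = -(-3 + B)*(4 + B)/2 (o(B) = -(B + 4)*(B - 3)/2 = -(4 + B)*(-3 + B)/2 = -(-3 + B)*(4 + B)/2)
R(N, X) = -15 (R(N, X) = 6 - 1/2*6 - 1/2*6**2 = 6 - 3 - 1/2*36 = 6 - 3 - 18 = -15)
R(-21, 1)*(-450) + 158 = -15*(-450) + 158 = 6750 + 158 = 6908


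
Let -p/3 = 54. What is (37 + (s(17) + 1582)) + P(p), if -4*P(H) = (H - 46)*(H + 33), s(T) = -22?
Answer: -5111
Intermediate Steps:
p = -162 (p = -3*54 = -162)
P(H) = -(-46 + H)*(33 + H)/4 (P(H) = -(H - 46)*(H + 33)/4 = -(-46 + H)*(33 + H)/4)
(37 + (s(17) + 1582)) + P(p) = (37 + (-22 + 1582)) + (759/2 - 1/4*(-162)**2 + (13/4)*(-162)) = (37 + 1560) + (759/2 - 1/4*26244 - 1053/2) = 1597 + (759/2 - 6561 - 1053/2) = 1597 - 6708 = -5111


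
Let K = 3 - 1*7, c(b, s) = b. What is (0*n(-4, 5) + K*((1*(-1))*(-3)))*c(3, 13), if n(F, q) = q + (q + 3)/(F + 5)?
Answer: -36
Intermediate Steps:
K = -4 (K = 3 - 7 = -4)
n(F, q) = q + (3 + q)/(5 + F)
(0*n(-4, 5) + K*((1*(-1))*(-3)))*c(3, 13) = (0*((3 + 6*5 - 4*5)/(5 - 4)) - 4*1*(-1)*(-3))*3 = (0*((3 + 30 - 20)/1) - (-4)*(-3))*3 = (0*(1*13) - 4*3)*3 = (0*13 - 12)*3 = (0 - 12)*3 = -12*3 = -36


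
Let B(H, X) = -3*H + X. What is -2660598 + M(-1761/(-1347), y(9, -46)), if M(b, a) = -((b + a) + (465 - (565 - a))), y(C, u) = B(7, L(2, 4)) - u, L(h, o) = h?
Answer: -1194588435/449 ≈ -2.6606e+6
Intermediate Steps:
B(H, X) = X - 3*H
y(C, u) = -19 - u (y(C, u) = (2 - 3*7) - u = (2 - 21) - u = -19 - u)
M(b, a) = 100 - b - 2*a (M(b, a) = -((a + b) + (465 + (-565 + a))) = -((a + b) + (-100 + a)) = -(-100 + b + 2*a) = 100 - b - 2*a)
-2660598 + M(-1761/(-1347), y(9, -46)) = -2660598 + (100 - (-1761)/(-1347) - 2*(-19 - 1*(-46))) = -2660598 + (100 - (-1761)*(-1)/1347 - 2*(-19 + 46)) = -2660598 + (100 - 1*587/449 - 2*27) = -2660598 + (100 - 587/449 - 54) = -2660598 + 20067/449 = -1194588435/449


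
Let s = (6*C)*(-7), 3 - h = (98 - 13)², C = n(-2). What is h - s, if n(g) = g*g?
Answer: -7054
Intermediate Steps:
n(g) = g²
C = 4 (C = (-2)² = 4)
h = -7222 (h = 3 - (98 - 13)² = 3 - 1*85² = 3 - 1*7225 = 3 - 7225 = -7222)
s = -168 (s = (6*4)*(-7) = 24*(-7) = -168)
h - s = -7222 - 1*(-168) = -7222 + 168 = -7054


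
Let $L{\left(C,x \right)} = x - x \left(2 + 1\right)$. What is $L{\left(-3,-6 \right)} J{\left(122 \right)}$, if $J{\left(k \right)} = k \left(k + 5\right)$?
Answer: $185928$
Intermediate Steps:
$L{\left(C,x \right)} = - 2 x$ ($L{\left(C,x \right)} = x - x 3 = x - 3 x = - 2 x$)
$J{\left(k \right)} = k \left(5 + k\right)$
$L{\left(-3,-6 \right)} J{\left(122 \right)} = \left(-2\right) \left(-6\right) 122 \left(5 + 122\right) = 12 \cdot 122 \cdot 127 = 12 \cdot 15494 = 185928$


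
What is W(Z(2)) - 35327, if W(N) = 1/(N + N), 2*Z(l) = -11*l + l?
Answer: -706541/20 ≈ -35327.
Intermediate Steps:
Z(l) = -5*l (Z(l) = (-11*l + l)/2 = (-10*l)/2 = -5*l)
W(N) = 1/(2*N)
W(Z(2)) - 35327 = 1/(2*((-5*2))) - 35327 = (½)/(-10) - 35327 = (½)*(-⅒) - 35327 = -1/20 - 35327 = -706541/20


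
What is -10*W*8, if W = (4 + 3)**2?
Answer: -3920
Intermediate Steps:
W = 49 (W = 7**2 = 49)
-10*W*8 = -10*49*8 = -490*8 = -3920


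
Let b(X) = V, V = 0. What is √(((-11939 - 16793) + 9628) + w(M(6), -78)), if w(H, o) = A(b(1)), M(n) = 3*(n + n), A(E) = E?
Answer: 4*I*√1194 ≈ 138.22*I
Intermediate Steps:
b(X) = 0
M(n) = 6*n (M(n) = 3*(2*n) = 6*n)
w(H, o) = 0
√(((-11939 - 16793) + 9628) + w(M(6), -78)) = √(((-11939 - 16793) + 9628) + 0) = √((-28732 + 9628) + 0) = √(-19104 + 0) = √(-19104) = 4*I*√1194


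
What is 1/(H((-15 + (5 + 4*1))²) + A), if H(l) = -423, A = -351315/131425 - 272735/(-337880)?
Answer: -1776235160/754661797273 ≈ -0.0023537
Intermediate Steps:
A = -3314324593/1776235160 (A = -351315*1/131425 - 272735*(-1/337880) = -70263/26285 + 54547/67576 = -3314324593/1776235160 ≈ -1.8659)
1/(H((-15 + (5 + 4*1))²) + A) = 1/(-423 - 3314324593/1776235160) = 1/(-754661797273/1776235160) = -1776235160/754661797273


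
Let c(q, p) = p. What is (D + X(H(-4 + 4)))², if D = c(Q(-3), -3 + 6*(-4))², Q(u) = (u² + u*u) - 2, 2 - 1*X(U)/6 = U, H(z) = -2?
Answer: 567009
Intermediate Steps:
X(U) = 12 - 6*U
Q(u) = -2 + 2*u² (Q(u) = (u² + u²) - 2 = 2*u² - 2 = -2 + 2*u²)
D = 729 (D = (-3 + 6*(-4))² = (-3 - 24)² = (-27)² = 729)
(D + X(H(-4 + 4)))² = (729 + (12 - 6*(-2)))² = (729 + (12 + 12))² = (729 + 24)² = 753² = 567009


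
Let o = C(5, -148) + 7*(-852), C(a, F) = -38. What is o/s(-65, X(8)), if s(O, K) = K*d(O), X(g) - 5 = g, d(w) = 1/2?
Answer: -12004/13 ≈ -923.38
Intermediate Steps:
d(w) = ½ (d(w) = 1*(½) = ½)
X(g) = 5 + g
s(O, K) = K/2 (s(O, K) = K*(½) = K/2)
o = -6002 (o = -38 + 7*(-852) = -38 - 5964 = -6002)
o/s(-65, X(8)) = -6002*2/(5 + 8) = -6002/((½)*13) = -6002/13/2 = -6002*2/13 = -12004/13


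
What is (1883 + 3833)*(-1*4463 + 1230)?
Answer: -18479828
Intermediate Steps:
(1883 + 3833)*(-1*4463 + 1230) = 5716*(-4463 + 1230) = 5716*(-3233) = -18479828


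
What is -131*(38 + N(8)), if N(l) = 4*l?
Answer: -9170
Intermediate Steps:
-131*(38 + N(8)) = -131*(38 + 4*8) = -131*(38 + 32) = -131*70 = -9170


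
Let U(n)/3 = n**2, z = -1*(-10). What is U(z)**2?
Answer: 90000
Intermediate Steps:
z = 10
U(n) = 3*n**2
U(z)**2 = (3*10**2)**2 = (3*100)**2 = 300**2 = 90000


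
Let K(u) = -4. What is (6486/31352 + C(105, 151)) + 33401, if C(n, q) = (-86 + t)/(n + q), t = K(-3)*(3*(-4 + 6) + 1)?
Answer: 16754890825/501632 ≈ 33401.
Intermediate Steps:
t = -28 (t = -4*(3*(-4 + 6) + 1) = -4*(3*2 + 1) = -4*(6 + 1) = -4*7 = -28)
C(n, q) = -114/(n + q) (C(n, q) = (-86 - 28)/(n + q) = -114/(n + q))
(6486/31352 + C(105, 151)) + 33401 = (6486/31352 - 114/(105 + 151)) + 33401 = (6486*(1/31352) - 114/256) + 33401 = (3243/15676 - 114*1/256) + 33401 = (3243/15676 - 57/128) + 33401 = -119607/501632 + 33401 = 16754890825/501632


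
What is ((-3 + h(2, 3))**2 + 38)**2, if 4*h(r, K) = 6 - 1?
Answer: 431649/256 ≈ 1686.1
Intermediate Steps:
h(r, K) = 5/4 (h(r, K) = (6 - 1)/4 = (1/4)*5 = 5/4)
((-3 + h(2, 3))**2 + 38)**2 = ((-3 + 5/4)**2 + 38)**2 = ((-7/4)**2 + 38)**2 = (49/16 + 38)**2 = (657/16)**2 = 431649/256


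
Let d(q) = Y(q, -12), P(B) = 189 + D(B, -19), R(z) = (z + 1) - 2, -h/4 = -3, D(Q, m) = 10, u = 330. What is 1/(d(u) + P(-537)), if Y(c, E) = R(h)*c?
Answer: 1/3829 ≈ 0.00026116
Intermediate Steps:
h = 12 (h = -4*(-3) = 12)
R(z) = -1 + z (R(z) = (1 + z) - 2 = -1 + z)
P(B) = 199 (P(B) = 189 + 10 = 199)
Y(c, E) = 11*c (Y(c, E) = (-1 + 12)*c = 11*c)
d(q) = 11*q
1/(d(u) + P(-537)) = 1/(11*330 + 199) = 1/(3630 + 199) = 1/3829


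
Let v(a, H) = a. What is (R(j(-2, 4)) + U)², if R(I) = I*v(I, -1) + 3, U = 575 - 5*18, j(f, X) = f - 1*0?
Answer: 242064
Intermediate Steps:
j(f, X) = f (j(f, X) = f + 0 = f)
U = 485 (U = 575 - 90 = 485)
R(I) = 3 + I² (R(I) = I*I + 3 = I² + 3 = 3 + I²)
(R(j(-2, 4)) + U)² = ((3 + (-2)²) + 485)² = ((3 + 4) + 485)² = (7 + 485)² = 492² = 242064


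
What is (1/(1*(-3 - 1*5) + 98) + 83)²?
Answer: 55815841/8100 ≈ 6890.8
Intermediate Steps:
(1/(1*(-3 - 1*5) + 98) + 83)² = (1/(1*(-3 - 5) + 98) + 83)² = (1/(1*(-8) + 98) + 83)² = (1/(-8 + 98) + 83)² = (1/90 + 83)² = (7471/90)² = 55815841/8100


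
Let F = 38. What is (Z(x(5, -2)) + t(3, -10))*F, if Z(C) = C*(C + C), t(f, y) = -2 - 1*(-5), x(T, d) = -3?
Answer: 798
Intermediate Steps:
t(f, y) = 3 (t(f, y) = -2 + 5 = 3)
Z(C) = 2*C**2 (Z(C) = C*(2*C) = 2*C**2)
(Z(x(5, -2)) + t(3, -10))*F = (2*(-3)**2 + 3)*38 = (2*9 + 3)*38 = (18 + 3)*38 = 21*38 = 798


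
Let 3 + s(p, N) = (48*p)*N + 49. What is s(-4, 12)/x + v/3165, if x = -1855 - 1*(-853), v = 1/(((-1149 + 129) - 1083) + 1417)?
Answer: 817091003/362588730 ≈ 2.2535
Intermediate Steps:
s(p, N) = 46 + 48*N*p (s(p, N) = -3 + ((48*p)*N + 49) = -3 + (48*N*p + 49) = -3 + (49 + 48*N*p) = 46 + 48*N*p)
v = -1/686 (v = 1/((-1020 - 1083) + 1417) = 1/(-2103 + 1417) = 1/(-686) = -1/686 ≈ -0.0014577)
x = -1002 (x = -1855 + 853 = -1002)
s(-4, 12)/x + v/3165 = (46 + 48*12*(-4))/(-1002) - 1/686/3165 = (46 - 2304)*(-1/1002) - 1/686*1/3165 = -2258*(-1/1002) - 1/2171190 = 1129/501 - 1/2171190 = 817091003/362588730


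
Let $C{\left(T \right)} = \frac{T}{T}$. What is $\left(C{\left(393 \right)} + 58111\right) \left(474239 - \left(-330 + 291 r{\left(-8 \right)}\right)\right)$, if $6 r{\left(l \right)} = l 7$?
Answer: $27735985920$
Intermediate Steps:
$r{\left(l \right)} = \frac{7 l}{6}$ ($r{\left(l \right)} = \frac{l 7}{6} = \frac{7 l}{6}$)
$C{\left(T \right)} = 1$
$\left(C{\left(393 \right)} + 58111\right) \left(474239 - \left(-330 + 291 r{\left(-8 \right)}\right)\right) = \left(1 + 58111\right) \left(474239 - \left(-330 + 291 \cdot \frac{7}{6} \left(-8\right)\right)\right) = 58112 \left(474239 + \left(330 - -2716\right)\right) = 58112 \left(474239 + \left(330 + 2716\right)\right) = 58112 \left(474239 + 3046\right) = 58112 \cdot 477285 = 27735985920$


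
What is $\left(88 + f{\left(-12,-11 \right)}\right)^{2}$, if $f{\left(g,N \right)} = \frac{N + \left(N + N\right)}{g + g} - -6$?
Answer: $\frac{582169}{64} \approx 9096.4$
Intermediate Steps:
$f{\left(g,N \right)} = 6 + \frac{3 N}{2 g}$ ($f{\left(g,N \right)} = \frac{N + 2 N}{2 g} + 6 = 3 N \frac{1}{2 g} + 6 = \frac{3 N}{2 g} + 6 = 6 + \frac{3 N}{2 g}$)
$\left(88 + f{\left(-12,-11 \right)}\right)^{2} = \left(88 + \left(6 + \frac{3}{2} \left(-11\right) \frac{1}{-12}\right)\right)^{2} = \left(88 + \left(6 + \frac{3}{2} \left(-11\right) \left(- \frac{1}{12}\right)\right)\right)^{2} = \left(88 + \left(6 + \frac{11}{8}\right)\right)^{2} = \left(88 + \frac{59}{8}\right)^{2} = \left(\frac{763}{8}\right)^{2} = \frac{582169}{64}$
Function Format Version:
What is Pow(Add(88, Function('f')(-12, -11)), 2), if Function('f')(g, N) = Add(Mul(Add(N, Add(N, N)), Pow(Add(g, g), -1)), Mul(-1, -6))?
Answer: Rational(582169, 64) ≈ 9096.4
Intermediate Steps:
Function('f')(g, N) = Add(6, Mul(Rational(3, 2), N, Pow(g, -1))) (Function('f')(g, N) = Add(Mul(Add(N, Mul(2, N)), Pow(Mul(2, g), -1)), 6) = Add(Mul(Mul(3, N), Mul(Rational(1, 2), Pow(g, -1))), 6) = Add(Mul(Rational(3, 2), N, Pow(g, -1)), 6) = Add(6, Mul(Rational(3, 2), N, Pow(g, -1))))
Pow(Add(88, Function('f')(-12, -11)), 2) = Pow(Add(88, Add(6, Mul(Rational(3, 2), -11, Pow(-12, -1)))), 2) = Pow(Add(88, Add(6, Mul(Rational(3, 2), -11, Rational(-1, 12)))), 2) = Pow(Add(88, Add(6, Rational(11, 8))), 2) = Pow(Add(88, Rational(59, 8)), 2) = Pow(Rational(763, 8), 2) = Rational(582169, 64)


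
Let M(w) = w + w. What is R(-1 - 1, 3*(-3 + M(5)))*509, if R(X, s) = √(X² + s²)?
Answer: 509*√445 ≈ 10737.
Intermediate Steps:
M(w) = 2*w
R(-1 - 1, 3*(-3 + M(5)))*509 = √((-1 - 1)² + (3*(-3 + 2*5))²)*509 = √((-2)² + (3*(-3 + 10))²)*509 = √(4 + (3*7)²)*509 = √(4 + 21²)*509 = √(4 + 441)*509 = √445*509 = 509*√445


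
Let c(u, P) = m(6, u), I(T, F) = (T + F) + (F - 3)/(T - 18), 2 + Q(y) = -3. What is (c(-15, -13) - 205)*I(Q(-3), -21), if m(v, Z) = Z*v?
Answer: 169330/23 ≈ 7362.2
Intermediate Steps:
Q(y) = -5 (Q(y) = -2 - 3 = -5)
I(T, F) = F + T + (-3 + F)/(-18 + T) (I(T, F) = (F + T) + (-3 + F)/(-18 + T) = F + T + (-3 + F)/(-18 + T))
c(u, P) = 6*u (c(u, P) = u*6 = 6*u)
(c(-15, -13) - 205)*I(Q(-3), -21) = (6*(-15) - 205)*((-3 + (-5)² - 18*(-5) - 17*(-21) - 21*(-5))/(-18 - 5)) = (-90 - 205)*((-3 + 25 + 90 + 357 + 105)/(-23)) = -(-295)*574/23 = -295*(-574/23) = 169330/23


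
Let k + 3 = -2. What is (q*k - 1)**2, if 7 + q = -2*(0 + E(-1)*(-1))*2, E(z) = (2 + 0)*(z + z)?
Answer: 12996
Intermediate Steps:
E(z) = 4*z (E(z) = 2*(2*z) = 4*z)
k = -5 (k = -3 - 2 = -5)
q = -23 (q = -7 - 2*(0 + (4*(-1))*(-1))*2 = -7 - 2*(0 - 4*(-1))*2 = -7 - 2*(0 + 4)*2 = -7 - 2*4*2 = -7 - 8*2 = -7 - 16 = -23)
(q*k - 1)**2 = (-23*(-5) - 1)**2 = (115 - 1)**2 = 114**2 = 12996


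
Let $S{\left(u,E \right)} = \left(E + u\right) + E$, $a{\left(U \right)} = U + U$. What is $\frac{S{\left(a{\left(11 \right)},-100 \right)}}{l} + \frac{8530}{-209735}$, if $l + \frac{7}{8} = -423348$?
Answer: $- \frac{5718132918}{142065722077} \approx -0.04025$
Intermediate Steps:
$a{\left(U \right)} = 2 U$
$l = - \frac{3386791}{8}$ ($l = - \frac{7}{8} - 423348 = - \frac{3386791}{8} \approx -4.2335 \cdot 10^{5}$)
$S{\left(u,E \right)} = u + 2 E$
$\frac{S{\left(a{\left(11 \right)},-100 \right)}}{l} + \frac{8530}{-209735} = \frac{2 \cdot 11 + 2 \left(-100\right)}{- \frac{3386791}{8}} + \frac{8530}{-209735} = \left(22 - 200\right) \left(- \frac{8}{3386791}\right) + 8530 \left(- \frac{1}{209735}\right) = \left(-178\right) \left(- \frac{8}{3386791}\right) - \frac{1706}{41947} = \frac{1424}{3386791} - \frac{1706}{41947} = - \frac{5718132918}{142065722077}$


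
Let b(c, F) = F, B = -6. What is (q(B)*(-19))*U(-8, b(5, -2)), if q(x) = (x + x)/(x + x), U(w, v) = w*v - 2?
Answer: -266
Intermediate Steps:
U(w, v) = -2 + v*w (U(w, v) = v*w - 2 = -2 + v*w)
q(x) = 1 (q(x) = (2*x)/((2*x)) = (2*x)*(1/(2*x)) = 1)
(q(B)*(-19))*U(-8, b(5, -2)) = (1*(-19))*(-2 - 2*(-8)) = -19*(-2 + 16) = -19*14 = -266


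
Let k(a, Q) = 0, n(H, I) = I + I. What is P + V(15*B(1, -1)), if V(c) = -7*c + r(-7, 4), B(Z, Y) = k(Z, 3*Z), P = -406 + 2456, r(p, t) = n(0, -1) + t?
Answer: 2052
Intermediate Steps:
n(H, I) = 2*I
r(p, t) = -2 + t (r(p, t) = 2*(-1) + t = -2 + t)
P = 2050
B(Z, Y) = 0
V(c) = 2 - 7*c (V(c) = -7*c + (-2 + 4) = -7*c + 2 = 2 - 7*c)
P + V(15*B(1, -1)) = 2050 + (2 - 105*0) = 2050 + (2 - 7*0) = 2050 + (2 + 0) = 2050 + 2 = 2052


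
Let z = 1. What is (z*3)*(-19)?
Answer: -57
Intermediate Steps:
(z*3)*(-19) = (1*3)*(-19) = 3*(-19) = -57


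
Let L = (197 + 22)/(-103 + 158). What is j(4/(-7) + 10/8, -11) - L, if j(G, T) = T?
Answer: -824/55 ≈ -14.982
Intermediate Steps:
L = 219/55 ≈ 3.9818
j(4/(-7) + 10/8, -11) - L = -11 - 1*219/55 = -11 - 219/55 = -824/55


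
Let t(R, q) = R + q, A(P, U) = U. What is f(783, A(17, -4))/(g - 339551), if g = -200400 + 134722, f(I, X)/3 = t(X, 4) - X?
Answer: -12/405229 ≈ -2.9613e-5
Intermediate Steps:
f(I, X) = 12 (f(I, X) = 3*((X + 4) - X) = 3*((4 + X) - X) = 3*4 = 12)
g = -65678
f(783, A(17, -4))/(g - 339551) = 12/(-65678 - 339551) = 12/(-405229) = 12*(-1/405229) = -12/405229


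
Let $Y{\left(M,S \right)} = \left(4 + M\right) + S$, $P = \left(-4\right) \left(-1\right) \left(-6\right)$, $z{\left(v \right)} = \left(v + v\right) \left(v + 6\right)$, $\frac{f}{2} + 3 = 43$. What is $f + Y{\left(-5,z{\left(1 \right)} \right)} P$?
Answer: $-232$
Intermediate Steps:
$f = 80$ ($f = -6 + 2 \cdot 43 = -6 + 86 = 80$)
$z{\left(v \right)} = 2 v \left(6 + v\right)$
$P = -24$ ($P = 4 \left(-6\right) = -24$)
$Y{\left(M,S \right)} = 4 + M + S$
$f + Y{\left(-5,z{\left(1 \right)} \right)} P = 80 + \left(4 - 5 + 2 \cdot 1 \left(6 + 1\right)\right) \left(-24\right) = 80 + \left(4 - 5 + 2 \cdot 1 \cdot 7\right) \left(-24\right) = 80 + \left(4 - 5 + 14\right) \left(-24\right) = 80 + 13 \left(-24\right) = 80 - 312 = -232$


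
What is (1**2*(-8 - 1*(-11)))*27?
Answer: 81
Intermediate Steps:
(1**2*(-8 - 1*(-11)))*27 = (1*(-8 + 11))*27 = (1*3)*27 = 3*27 = 81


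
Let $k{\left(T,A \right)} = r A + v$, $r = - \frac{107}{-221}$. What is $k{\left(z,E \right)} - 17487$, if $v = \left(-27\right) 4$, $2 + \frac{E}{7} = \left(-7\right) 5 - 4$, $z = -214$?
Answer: $- \frac{3919204}{221} \approx -17734.0$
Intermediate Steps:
$E = -287$ ($E = -14 + 7 \left(\left(-7\right) 5 - 4\right) = -14 + 7 \left(-35 - 4\right) = -14 + 7 \left(-39\right) = -14 - 273 = -287$)
$r = \frac{107}{221}$ ($r = \left(-107\right) \left(- \frac{1}{221}\right) = \frac{107}{221} \approx 0.48416$)
$v = -108$
$k{\left(T,A \right)} = -108 + \frac{107 A}{221}$ ($k{\left(T,A \right)} = \frac{107 A}{221} - 108 = -108 + \frac{107 A}{221}$)
$k{\left(z,E \right)} - 17487 = \left(-108 + \frac{107}{221} \left(-287\right)\right) - 17487 = \left(-108 - \frac{30709}{221}\right) - 17487 = - \frac{54577}{221} - 17487 = - \frac{3919204}{221}$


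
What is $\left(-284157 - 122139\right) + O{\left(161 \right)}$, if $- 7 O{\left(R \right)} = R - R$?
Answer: $-406296$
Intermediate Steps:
$O{\left(R \right)} = 0$ ($O{\left(R \right)} = - \frac{R - R}{7} = \left(- \frac{1}{7}\right) 0 = 0$)
$\left(-284157 - 122139\right) + O{\left(161 \right)} = \left(-284157 - 122139\right) + 0 = -406296 + 0 = -406296$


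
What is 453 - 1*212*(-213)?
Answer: 45609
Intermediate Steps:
453 - 1*212*(-213) = 453 - 212*(-213) = 453 + 45156 = 45609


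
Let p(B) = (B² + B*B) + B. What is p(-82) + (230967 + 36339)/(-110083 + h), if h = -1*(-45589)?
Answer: 143626583/10749 ≈ 13362.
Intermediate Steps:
h = 45589
p(B) = B + 2*B² (p(B) = (B² + B²) + B = 2*B² + B = B + 2*B²)
p(-82) + (230967 + 36339)/(-110083 + h) = -82*(1 + 2*(-82)) + (230967 + 36339)/(-110083 + 45589) = -82*(1 - 164) + 267306/(-64494) = -82*(-163) + 267306*(-1/64494) = 13366 - 44551/10749 = 143626583/10749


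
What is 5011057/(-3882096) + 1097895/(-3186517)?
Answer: -20229952106389/12370364899632 ≈ -1.6354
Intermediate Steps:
5011057/(-3882096) + 1097895/(-3186517) = 5011057*(-1/3882096) + 1097895*(-1/3186517) = -5011057/3882096 - 1097895/3186517 = -20229952106389/12370364899632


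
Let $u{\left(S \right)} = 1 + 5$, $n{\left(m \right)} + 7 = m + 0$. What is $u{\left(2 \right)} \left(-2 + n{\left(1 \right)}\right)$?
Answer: $-48$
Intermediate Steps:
$n{\left(m \right)} = -7 + m$ ($n{\left(m \right)} = -7 + \left(m + 0\right) = -7 + m$)
$u{\left(S \right)} = 6$
$u{\left(2 \right)} \left(-2 + n{\left(1 \right)}\right) = 6 \left(-2 + \left(-7 + 1\right)\right) = 6 \left(-2 - 6\right) = 6 \left(-8\right) = -48$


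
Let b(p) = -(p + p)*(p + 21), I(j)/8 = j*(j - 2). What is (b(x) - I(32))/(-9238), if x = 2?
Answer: 3886/4619 ≈ 0.84131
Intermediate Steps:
I(j) = 8*j*(-2 + j) (I(j) = 8*(j*(j - 2)) = 8*(j*(-2 + j)) = 8*j*(-2 + j))
b(p) = -2*p*(21 + p)
(b(x) - I(32))/(-9238) = (-2*2*(21 + 2) - 8*32*(-2 + 32))/(-9238) = (-2*2*23 - 8*32*30)*(-1/9238) = (-92 - 1*7680)*(-1/9238) = (-92 - 7680)*(-1/9238) = -7772*(-1/9238) = 3886/4619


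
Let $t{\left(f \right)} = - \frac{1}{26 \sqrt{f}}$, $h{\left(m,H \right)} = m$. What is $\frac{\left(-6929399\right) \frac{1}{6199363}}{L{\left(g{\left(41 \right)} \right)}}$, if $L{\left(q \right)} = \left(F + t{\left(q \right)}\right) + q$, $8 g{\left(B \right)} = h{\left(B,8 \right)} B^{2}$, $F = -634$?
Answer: $- \frac{41226639016012707192}{294369995506723046176723} - \frac{236375658688 \sqrt{82}}{294369995506723046176723} \approx -0.00014005$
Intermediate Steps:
$t{\left(f \right)} = - \frac{1}{26 \sqrt{f}}$
$g{\left(B \right)} = \frac{B^{3}}{8}$ ($g{\left(B \right)} = \frac{B B^{2}}{8} = \frac{B^{3}}{8}$)
$L{\left(q \right)} = -634 + q - \frac{1}{26 \sqrt{q}}$ ($L{\left(q \right)} = \left(-634 - \frac{1}{26 \sqrt{q}}\right) + q = -634 + q - \frac{1}{26 \sqrt{q}}$)
$\frac{\left(-6929399\right) \frac{1}{6199363}}{L{\left(g{\left(41 \right)} \right)}} = \frac{\left(-6929399\right) \frac{1}{6199363}}{-634 + \frac{41^{3}}{8} - \frac{1}{26 \frac{41 \sqrt{82}}{4}}} = \frac{\left(-6929399\right) \frac{1}{6199363}}{-634 + \frac{1}{8} \cdot 68921 - \frac{1}{26 \frac{41 \sqrt{82}}{4}}} = - \frac{6929399}{6199363 \left(-634 + \frac{68921}{8} - \frac{1}{26 \frac{41 \sqrt{82}}{4}}\right)} = - \frac{6929399}{6199363 \left(-634 + \frac{68921}{8} - \frac{\frac{2}{1681} \sqrt{82}}{26}\right)} = - \frac{6929399}{6199363 \left(-634 + \frac{68921}{8} - \frac{\sqrt{82}}{21853}\right)} = - \frac{6929399}{6199363 \left(\frac{63849}{8} - \frac{\sqrt{82}}{21853}\right)}$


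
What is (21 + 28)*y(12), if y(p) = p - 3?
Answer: 441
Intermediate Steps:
y(p) = -3 + p
(21 + 28)*y(12) = (21 + 28)*(-3 + 12) = 49*9 = 441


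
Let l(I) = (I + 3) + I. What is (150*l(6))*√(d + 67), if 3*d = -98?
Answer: 750*√309 ≈ 13184.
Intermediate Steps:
d = -98/3 (d = (⅓)*(-98) = -98/3 ≈ -32.667)
l(I) = 3 + 2*I (l(I) = (3 + I) + I = 3 + 2*I)
(150*l(6))*√(d + 67) = (150*(3 + 2*6))*√(-98/3 + 67) = (150*(3 + 12))*√(103/3) = (150*15)*(√309/3) = 2250*(√309/3) = 750*√309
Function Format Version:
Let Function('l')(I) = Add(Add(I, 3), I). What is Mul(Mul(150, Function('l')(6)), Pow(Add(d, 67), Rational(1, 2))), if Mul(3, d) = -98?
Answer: Mul(750, Pow(309, Rational(1, 2))) ≈ 13184.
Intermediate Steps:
d = Rational(-98, 3) (d = Mul(Rational(1, 3), -98) = Rational(-98, 3) ≈ -32.667)
Function('l')(I) = Add(3, Mul(2, I)) (Function('l')(I) = Add(Add(3, I), I) = Add(3, Mul(2, I)))
Mul(Mul(150, Function('l')(6)), Pow(Add(d, 67), Rational(1, 2))) = Mul(Mul(150, Add(3, Mul(2, 6))), Pow(Add(Rational(-98, 3), 67), Rational(1, 2))) = Mul(Mul(150, Add(3, 12)), Pow(Rational(103, 3), Rational(1, 2))) = Mul(Mul(150, 15), Mul(Rational(1, 3), Pow(309, Rational(1, 2)))) = Mul(2250, Mul(Rational(1, 3), Pow(309, Rational(1, 2)))) = Mul(750, Pow(309, Rational(1, 2)))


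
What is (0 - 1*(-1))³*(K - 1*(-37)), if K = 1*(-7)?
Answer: 30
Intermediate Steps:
K = -7
(0 - 1*(-1))³*(K - 1*(-37)) = (0 - 1*(-1))³*(-7 - 1*(-37)) = (0 + 1)³*(-7 + 37) = 1³*30 = 1*30 = 30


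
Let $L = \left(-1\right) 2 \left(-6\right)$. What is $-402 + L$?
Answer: $-390$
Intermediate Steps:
$L = 12$ ($L = \left(-2\right) \left(-6\right) = 12$)
$-402 + L = -402 + 12 = -390$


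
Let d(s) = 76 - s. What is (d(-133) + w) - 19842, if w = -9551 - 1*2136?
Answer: -31320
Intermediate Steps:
w = -11687 (w = -9551 - 2136 = -11687)
(d(-133) + w) - 19842 = ((76 - 1*(-133)) - 11687) - 19842 = ((76 + 133) - 11687) - 19842 = (209 - 11687) - 19842 = -11478 - 19842 = -31320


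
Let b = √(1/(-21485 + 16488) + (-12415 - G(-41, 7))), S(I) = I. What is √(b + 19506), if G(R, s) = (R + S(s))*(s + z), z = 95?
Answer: √(487064995554 + 39976*I*√3490729305)/4997 ≈ 139.66 + 0.33863*I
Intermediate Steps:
G(R, s) = (95 + s)*(R + s) (G(R, s) = (R + s)*(s + 95) = (R + s)*(95 + s) = (95 + s)*(R + s))
b = 8*I*√3490729305/4997 (b = √(1/(-21485 + 16488) + (-12415 - (7² + 95*(-41) + 95*7 - 41*7))) = √(1/(-4997) + (-12415 - (49 - 3895 + 665 - 287))) = √(-1/4997 + (-12415 - 1*(-3468))) = √(-1/4997 + (-12415 + 3468)) = √(-1/4997 - 8947) = √(-44708160/4997) = 8*I*√3490729305/4997 ≈ 94.589*I)
√(b + 19506) = √(8*I*√3490729305/4997 + 19506) = √(19506 + 8*I*√3490729305/4997)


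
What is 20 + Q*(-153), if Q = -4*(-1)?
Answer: -592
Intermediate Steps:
Q = 4
20 + Q*(-153) = 20 + 4*(-153) = 20 - 612 = -592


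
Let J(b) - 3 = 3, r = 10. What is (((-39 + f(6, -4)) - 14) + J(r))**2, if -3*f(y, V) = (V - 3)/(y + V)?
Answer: 75625/36 ≈ 2100.7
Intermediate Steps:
J(b) = 6 (J(b) = 3 + 3 = 6)
f(y, V) = -(-3 + V)/(3*(V + y)) (f(y, V) = -(V - 3)/(3*(y + V)) = -(-3 + V)/(3*(V + y)))
(((-39 + f(6, -4)) - 14) + J(r))**2 = (((-39 + (1 - 1/3*(-4))/(-4 + 6)) - 14) + 6)**2 = (((-39 + (1 + 4/3)/2) - 14) + 6)**2 = (((-39 + (1/2)*(7/3)) - 14) + 6)**2 = (((-39 + 7/6) - 14) + 6)**2 = ((-227/6 - 14) + 6)**2 = (-311/6 + 6)**2 = (-275/6)**2 = 75625/36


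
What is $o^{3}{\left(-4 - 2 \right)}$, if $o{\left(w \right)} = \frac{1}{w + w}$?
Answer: $- \frac{1}{1728} \approx -0.0005787$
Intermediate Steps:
$o{\left(w \right)} = \frac{1}{2 w}$
$o^{3}{\left(-4 - 2 \right)} = \left(\frac{1}{2 \left(-4 - 2\right)}\right)^{3} = \left(\frac{1}{2 \left(-6\right)}\right)^{3} = \left(\frac{1}{2} \left(- \frac{1}{6}\right)\right)^{3} = \left(- \frac{1}{12}\right)^{3} = - \frac{1}{1728}$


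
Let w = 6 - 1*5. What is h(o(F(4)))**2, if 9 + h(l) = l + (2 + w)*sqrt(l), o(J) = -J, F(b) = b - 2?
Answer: 103 - 66*I*sqrt(2) ≈ 103.0 - 93.338*I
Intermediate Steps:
F(b) = -2 + b
w = 1 (w = 6 - 5 = 1)
h(l) = -9 + l + 3*sqrt(l) (h(l) = -9 + (l + (2 + 1)*sqrt(l)) = -9 + (l + 3*sqrt(l)) = -9 + l + 3*sqrt(l))
h(o(F(4)))**2 = (-9 - (-2 + 4) + 3*sqrt(-(-2 + 4)))**2 = (-9 - 1*2 + 3*sqrt(-1*2))**2 = (-9 - 2 + 3*sqrt(-2))**2 = (-9 - 2 + 3*(I*sqrt(2)))**2 = (-9 - 2 + 3*I*sqrt(2))**2 = (-11 + 3*I*sqrt(2))**2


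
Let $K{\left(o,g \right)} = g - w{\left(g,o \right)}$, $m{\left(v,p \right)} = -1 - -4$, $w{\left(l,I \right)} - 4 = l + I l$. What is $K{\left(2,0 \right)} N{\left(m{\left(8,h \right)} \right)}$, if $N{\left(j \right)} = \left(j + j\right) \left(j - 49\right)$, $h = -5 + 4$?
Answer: $1104$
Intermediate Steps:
$w{\left(l,I \right)} = 4 + l + I l$ ($w{\left(l,I \right)} = 4 + \left(l + I l\right) = 4 + l + I l$)
$h = -1$
$m{\left(v,p \right)} = 3$ ($m{\left(v,p \right)} = -1 + 4 = 3$)
$K{\left(o,g \right)} = -4 - g o$ ($K{\left(o,g \right)} = g - \left(4 + g + o g\right) = g - \left(4 + g + g o\right) = -4 - g o$)
$N{\left(j \right)} = 2 j \left(-49 + j\right)$
$K{\left(2,0 \right)} N{\left(m{\left(8,h \right)} \right)} = \left(-4 - 0 \cdot 2\right) 2 \cdot 3 \left(-49 + 3\right) = \left(-4 + 0\right) 2 \cdot 3 \left(-46\right) = \left(-4\right) \left(-276\right) = 1104$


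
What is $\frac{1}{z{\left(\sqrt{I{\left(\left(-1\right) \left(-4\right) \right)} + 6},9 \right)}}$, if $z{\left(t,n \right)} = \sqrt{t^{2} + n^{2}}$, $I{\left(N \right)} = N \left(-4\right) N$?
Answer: $\frac{\sqrt{23}}{23} \approx 0.20851$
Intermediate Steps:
$I{\left(N \right)} = - 4 N^{2}$ ($I{\left(N \right)} = - 4 N N = - 4 N^{2}$)
$z{\left(t,n \right)} = \sqrt{n^{2} + t^{2}}$
$\frac{1}{z{\left(\sqrt{I{\left(\left(-1\right) \left(-4\right) \right)} + 6},9 \right)}} = \frac{1}{\sqrt{9^{2} + \left(\sqrt{- 4 \left(\left(-1\right) \left(-4\right)\right)^{2} + 6}\right)^{2}}} = \frac{1}{\sqrt{81 + \left(\sqrt{- 4 \cdot 4^{2} + 6}\right)^{2}}} = \frac{1}{\sqrt{81 + \left(\sqrt{\left(-4\right) 16 + 6}\right)^{2}}} = \frac{1}{\sqrt{81 + \left(\sqrt{-64 + 6}\right)^{2}}} = \frac{1}{\sqrt{81 + \left(\sqrt{-58}\right)^{2}}} = \frac{1}{\sqrt{81 + \left(i \sqrt{58}\right)^{2}}} = \frac{1}{\sqrt{81 - 58}} = \frac{1}{\sqrt{23}} = \frac{\sqrt{23}}{23}$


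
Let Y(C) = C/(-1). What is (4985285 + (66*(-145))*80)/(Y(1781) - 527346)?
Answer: -4219685/529127 ≈ -7.9748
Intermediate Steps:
Y(C) = -C (Y(C) = C*(-1) = -C)
(4985285 + (66*(-145))*80)/(Y(1781) - 527346) = (4985285 + (66*(-145))*80)/(-1*1781 - 527346) = (4985285 - 9570*80)/(-1781 - 527346) = (4985285 - 765600)/(-529127) = 4219685*(-1/529127) = -4219685/529127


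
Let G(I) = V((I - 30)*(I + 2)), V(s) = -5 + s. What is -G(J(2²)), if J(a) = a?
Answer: 161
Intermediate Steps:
G(I) = -5 + (-30 + I)*(2 + I) (G(I) = -5 + (I - 30)*(I + 2) = -5 + (-30 + I)*(2 + I))
-G(J(2²)) = -(-65 + (2²)² - 28*2²) = -(-65 + 4² - 28*4) = -(-65 + 16 - 112) = -1*(-161) = 161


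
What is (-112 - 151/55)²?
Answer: 39828721/3025 ≈ 13167.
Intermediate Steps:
(-112 - 151/55)² = (-6311/55)² = 39828721/3025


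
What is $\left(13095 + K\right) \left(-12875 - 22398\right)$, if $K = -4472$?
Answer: $-304159079$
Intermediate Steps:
$\left(13095 + K\right) \left(-12875 - 22398\right) = \left(13095 - 4472\right) \left(-12875 - 22398\right) = 8623 \left(-35273\right) = -304159079$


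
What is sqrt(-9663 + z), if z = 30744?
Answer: sqrt(21081) ≈ 145.19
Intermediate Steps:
sqrt(-9663 + z) = sqrt(-9663 + 30744) = sqrt(21081)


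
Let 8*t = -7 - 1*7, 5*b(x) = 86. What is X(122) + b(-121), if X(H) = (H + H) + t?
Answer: 5189/20 ≈ 259.45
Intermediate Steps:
b(x) = 86/5 (b(x) = (⅕)*86 = 86/5)
t = -7/4 (t = (-7 - 1*7)/8 = (-7 - 7)/8 = (⅛)*(-14) = -7/4 ≈ -1.7500)
X(H) = -7/4 + 2*H (X(H) = (H + H) - 7/4 = 2*H - 7/4 = -7/4 + 2*H)
X(122) + b(-121) = (-7/4 + 2*122) + 86/5 = (-7/4 + 244) + 86/5 = 969/4 + 86/5 = 5189/20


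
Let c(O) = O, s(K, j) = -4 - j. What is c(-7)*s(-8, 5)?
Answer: 63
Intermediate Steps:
c(-7)*s(-8, 5) = -7*(-4 - 1*5) = -7*(-4 - 5) = -7*(-9) = 63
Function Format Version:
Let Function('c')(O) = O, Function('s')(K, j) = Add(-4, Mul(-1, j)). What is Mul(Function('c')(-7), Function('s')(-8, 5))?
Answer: 63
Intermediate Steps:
Mul(Function('c')(-7), Function('s')(-8, 5)) = Mul(-7, Add(-4, Mul(-1, 5))) = Mul(-7, Add(-4, -5)) = Mul(-7, -9) = 63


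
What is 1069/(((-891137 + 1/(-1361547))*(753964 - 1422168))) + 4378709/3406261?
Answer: 3550032010215764974530763/2761621192059584169281360 ≈ 1.2855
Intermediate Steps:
1069/(((-891137 + 1/(-1361547))*(753964 - 1422168))) + 4378709/3406261 = 1069/(((-891137 - 1/1361547)*(-668204))) + 4378709*(1/3406261) = 1069/((-1213324908940/1361547*(-668204))) + 4378709/3406261 = 1069/(810748557453343760/1361547) + 4378709/3406261 = 1069*(1361547/810748557453343760) + 4378709/3406261 = 1455493743/810748557453343760 + 4378709/3406261 = 3550032010215764974530763/2761621192059584169281360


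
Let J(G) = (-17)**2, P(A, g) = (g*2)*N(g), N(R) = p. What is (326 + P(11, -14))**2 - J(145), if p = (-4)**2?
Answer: 14595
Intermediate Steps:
p = 16
N(R) = 16
P(A, g) = 32*g (P(A, g) = (g*2)*16 = (2*g)*16 = 32*g)
J(G) = 289
(326 + P(11, -14))**2 - J(145) = (326 + 32*(-14))**2 - 1*289 = (326 - 448)**2 - 289 = (-122)**2 - 289 = 14884 - 289 = 14595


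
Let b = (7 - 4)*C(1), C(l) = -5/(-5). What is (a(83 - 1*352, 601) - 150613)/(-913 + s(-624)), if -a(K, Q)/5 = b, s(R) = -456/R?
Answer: 3916328/23719 ≈ 165.11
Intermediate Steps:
C(l) = 1 (C(l) = -5*(-1/5) = 1)
b = 3 (b = (7 - 4)*1 = 3*1 = 3)
a(K, Q) = -15 (a(K, Q) = -5*3 = -15)
(a(83 - 1*352, 601) - 150613)/(-913 + s(-624)) = (-15 - 150613)/(-913 - 456/(-624)) = -150628/(-913 - 456*(-1/624)) = -150628/(-913 + 19/26) = -150628/(-23719/26) = -150628*(-26/23719) = 3916328/23719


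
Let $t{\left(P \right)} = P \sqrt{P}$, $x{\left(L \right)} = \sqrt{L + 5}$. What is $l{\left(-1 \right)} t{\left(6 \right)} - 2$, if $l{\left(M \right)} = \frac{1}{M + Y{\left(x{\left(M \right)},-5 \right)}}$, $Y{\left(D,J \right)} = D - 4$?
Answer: $-2 - 2 \sqrt{6} \approx -6.899$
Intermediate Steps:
$x{\left(L \right)} = \sqrt{5 + L}$
$t{\left(P \right)} = P^{\frac{3}{2}}$
$Y{\left(D,J \right)} = -4 + D$
$l{\left(M \right)} = \frac{1}{-4 + M + \sqrt{5 + M}}$ ($l{\left(M \right)} = \frac{1}{M + \left(-4 + \sqrt{5 + M}\right)} = \frac{1}{-4 + M + \sqrt{5 + M}}$)
$l{\left(-1 \right)} t{\left(6 \right)} - 2 = \frac{6^{\frac{3}{2}}}{-4 - 1 + \sqrt{5 - 1}} - 2 = \frac{6 \sqrt{6}}{-4 - 1 + \sqrt{4}} - 2 = \frac{6 \sqrt{6}}{-4 - 1 + 2} - 2 = \frac{6 \sqrt{6}}{-3} - 2 = - \frac{6 \sqrt{6}}{3} - 2 = - 2 \sqrt{6} - 2 = -2 - 2 \sqrt{6}$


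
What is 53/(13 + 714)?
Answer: 53/727 ≈ 0.072902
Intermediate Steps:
53/(13 + 714) = 53/727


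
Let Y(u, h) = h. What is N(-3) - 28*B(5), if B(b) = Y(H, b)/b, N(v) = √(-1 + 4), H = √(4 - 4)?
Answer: -28 + √3 ≈ -26.268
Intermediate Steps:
H = 0 (H = √0 = 0)
N(v) = √3
B(b) = 1 (B(b) = b/b = 1)
N(-3) - 28*B(5) = √3 - 28*1 = √3 - 28 = -28 + √3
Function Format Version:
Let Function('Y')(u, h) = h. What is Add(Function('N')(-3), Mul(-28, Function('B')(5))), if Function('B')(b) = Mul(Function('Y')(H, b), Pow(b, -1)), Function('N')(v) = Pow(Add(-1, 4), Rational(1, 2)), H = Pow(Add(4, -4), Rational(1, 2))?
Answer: Add(-28, Pow(3, Rational(1, 2))) ≈ -26.268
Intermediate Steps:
H = 0 (H = Pow(0, Rational(1, 2)) = 0)
Function('N')(v) = Pow(3, Rational(1, 2))
Function('B')(b) = 1 (Function('B')(b) = Mul(b, Pow(b, -1)) = 1)
Add(Function('N')(-3), Mul(-28, Function('B')(5))) = Add(Pow(3, Rational(1, 2)), Mul(-28, 1)) = Add(Pow(3, Rational(1, 2)), -28) = Add(-28, Pow(3, Rational(1, 2)))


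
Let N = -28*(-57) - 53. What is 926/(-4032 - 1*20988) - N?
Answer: -19303393/12510 ≈ -1543.0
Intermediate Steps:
N = 1543 (N = 1596 - 53 = 1543)
926/(-4032 - 1*20988) - N = 926/(-4032 - 1*20988) - 1*1543 = 926/(-4032 - 20988) - 1543 = 926/(-25020) - 1543 = 926*(-1/25020) - 1543 = -463/12510 - 1543 = -19303393/12510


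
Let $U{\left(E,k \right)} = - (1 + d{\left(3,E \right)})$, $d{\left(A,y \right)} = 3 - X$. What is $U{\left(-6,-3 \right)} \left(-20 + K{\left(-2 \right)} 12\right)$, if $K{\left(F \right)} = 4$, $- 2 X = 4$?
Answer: $-168$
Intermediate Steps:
$X = -2$ ($X = \left(- \frac{1}{2}\right) 4 = -2$)
$d{\left(A,y \right)} = 5$ ($d{\left(A,y \right)} = 3 - -2 = 3 + 2 = 5$)
$U{\left(E,k \right)} = -6$ ($U{\left(E,k \right)} = - (1 + 5) = \left(-1\right) 6 = -6$)
$U{\left(-6,-3 \right)} \left(-20 + K{\left(-2 \right)} 12\right) = - 6 \left(-20 + 4 \cdot 12\right) = - 6 \left(-20 + 48\right) = \left(-6\right) 28 = -168$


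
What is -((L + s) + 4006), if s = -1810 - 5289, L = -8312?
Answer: 11405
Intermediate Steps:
s = -7099
-((L + s) + 4006) = -((-8312 - 7099) + 4006) = -(-15411 + 4006) = -1*(-11405) = 11405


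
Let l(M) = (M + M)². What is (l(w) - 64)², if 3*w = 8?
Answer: 102400/81 ≈ 1264.2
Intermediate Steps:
w = 8/3 (w = (⅓)*8 = 8/3 ≈ 2.6667)
l(M) = 4*M² (l(M) = (2*M)² = 4*M²)
(l(w) - 64)² = (4*(8/3)² - 64)² = (4*(64/9) - 64)² = (256/9 - 64)² = (-320/9)² = 102400/81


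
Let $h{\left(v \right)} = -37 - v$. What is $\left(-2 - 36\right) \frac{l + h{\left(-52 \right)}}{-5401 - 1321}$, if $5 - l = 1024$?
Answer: $- \frac{19076}{3361} \approx -5.6757$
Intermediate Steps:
$l = -1019$ ($l = 5 - 1024 = -1019$)
$\left(-2 - 36\right) \frac{l + h{\left(-52 \right)}}{-5401 - 1321} = \left(-2 - 36\right) \frac{-1019 - -15}{-5401 - 1321} = - 38 \frac{-1019 + \left(-37 + 52\right)}{-6722} = - 38 \left(-1019 + 15\right) \left(- \frac{1}{6722}\right) = - 38 \left(\left(-1004\right) \left(- \frac{1}{6722}\right)\right) = \left(-38\right) \frac{502}{3361} = - \frac{19076}{3361}$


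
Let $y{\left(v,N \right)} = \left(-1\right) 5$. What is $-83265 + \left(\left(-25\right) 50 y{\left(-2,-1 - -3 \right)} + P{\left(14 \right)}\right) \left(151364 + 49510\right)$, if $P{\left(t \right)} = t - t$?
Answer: $1255379235$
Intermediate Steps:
$y{\left(v,N \right)} = -5$
$P{\left(t \right)} = 0$
$-83265 + \left(\left(-25\right) 50 y{\left(-2,-1 - -3 \right)} + P{\left(14 \right)}\right) \left(151364 + 49510\right) = -83265 + \left(\left(-25\right) 50 \left(-5\right) + 0\right) \left(151364 + 49510\right) = -83265 + \left(\left(-1250\right) \left(-5\right) + 0\right) 200874 = -83265 + \left(6250 + 0\right) 200874 = -83265 + 6250 \cdot 200874 = -83265 + 1255462500 = 1255379235$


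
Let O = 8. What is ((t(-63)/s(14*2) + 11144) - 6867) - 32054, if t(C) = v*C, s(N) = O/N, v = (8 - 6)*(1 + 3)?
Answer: -29541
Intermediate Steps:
v = 8 (v = 2*4 = 8)
s(N) = 8/N
t(C) = 8*C
((t(-63)/s(14*2) + 11144) - 6867) - 32054 = (((8*(-63))/((8/((14*2)))) + 11144) - 6867) - 32054 = ((-504/(8/28) + 11144) - 6867) - 32054 = ((-504/(8*(1/28)) + 11144) - 6867) - 32054 = ((-504/2/7 + 11144) - 6867) - 32054 = ((-504*7/2 + 11144) - 6867) - 32054 = ((-1764 + 11144) - 6867) - 32054 = (9380 - 6867) - 32054 = 2513 - 32054 = -29541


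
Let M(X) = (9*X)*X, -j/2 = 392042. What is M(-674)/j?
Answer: -1022121/196021 ≈ -5.2143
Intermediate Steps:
j = -784084 (j = -2*392042 = -784084)
M(X) = 9*X²
M(-674)/j = (9*(-674)²)/(-784084) = (9*454276)*(-1/784084) = 4088484*(-1/784084) = -1022121/196021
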